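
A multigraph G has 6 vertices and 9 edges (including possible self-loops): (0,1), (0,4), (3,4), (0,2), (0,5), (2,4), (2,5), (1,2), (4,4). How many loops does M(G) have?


In a graphic matroid, a loop is a self-loop edge (u,u) with rank 0.
Examining all 9 edges for self-loops...
Self-loops found: (4,4)
Number of loops = 1.

1


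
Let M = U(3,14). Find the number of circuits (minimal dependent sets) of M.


In U(3,14), circuits are the (4)-element subsets.
Any set of 4 elements is dependent, and removing any one element gives
an independent set of size 3, so it is a minimal dependent set.
Number of circuits = C(14,4) = 14! / (4! * 10!) = 1001.

1001


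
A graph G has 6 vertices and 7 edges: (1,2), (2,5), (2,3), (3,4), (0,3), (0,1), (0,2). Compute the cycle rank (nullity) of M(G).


Cycle rank (nullity) = |E| - r(M) = |E| - (|V| - c).
|E| = 7, |V| = 6, c = 1.
Nullity = 7 - (6 - 1) = 7 - 5 = 2.

2


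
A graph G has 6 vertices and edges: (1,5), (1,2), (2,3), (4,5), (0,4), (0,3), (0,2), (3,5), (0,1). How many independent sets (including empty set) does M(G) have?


An independent set in a graphic matroid is an acyclic edge subset.
G has 6 vertices and 9 edges.
Enumerate all 2^9 = 512 subsets, checking for acyclicity.
Total independent sets = 306.

306


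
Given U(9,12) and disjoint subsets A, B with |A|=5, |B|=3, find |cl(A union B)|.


|A union B| = 5 + 3 = 8 (disjoint).
In U(9,12), cl(S) = S if |S| < 9, else cl(S) = E.
Since 8 < 9, cl(A union B) = A union B.
|cl(A union B)| = 8.

8


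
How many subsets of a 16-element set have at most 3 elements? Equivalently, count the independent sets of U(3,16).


Independent sets of U(3,16) are all subsets of size <= 3.
Count = C(16,0) + C(16,1) + C(16,2) + C(16,3)
     = 1 + 16 + 120 + 560
     = 697.

697


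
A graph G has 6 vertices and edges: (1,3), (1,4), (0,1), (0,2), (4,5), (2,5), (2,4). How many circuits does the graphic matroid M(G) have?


A circuit in a graphic matroid = edge set of a simple cycle.
G has 6 vertices and 7 edges.
Enumerating all minimal edge subsets forming cycles...
Total circuits found: 3.

3


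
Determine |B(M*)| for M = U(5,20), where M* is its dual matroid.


The dual of U(r,n) is U(n-r, n) = U(15,20).
Bases of U(15,20) are all (15)-element subsets.
|B(M*)| = (20 choose 15) = 15504.

15504


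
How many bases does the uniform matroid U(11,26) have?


Bases of U(11,26) are all 11-element subsets of the 26-element ground set.
Number of bases = C(26,11).
C(26,11) = 26! / (11! * 15!) = 7726160.

7726160


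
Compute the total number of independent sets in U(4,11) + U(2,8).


For a direct sum, |I(M1+M2)| = |I(M1)| * |I(M2)|.
|I(U(4,11))| = sum C(11,k) for k=0..4 = 562.
|I(U(2,8))| = sum C(8,k) for k=0..2 = 37.
Total = 562 * 37 = 20794.

20794


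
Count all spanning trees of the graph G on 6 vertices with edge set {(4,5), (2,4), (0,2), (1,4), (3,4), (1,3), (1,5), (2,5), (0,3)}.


By Kirchhoff's matrix tree theorem, the number of spanning trees equals
the determinant of any cofactor of the Laplacian matrix L.
G has 6 vertices and 9 edges.
Computing the (5 x 5) cofactor determinant gives 66.

66


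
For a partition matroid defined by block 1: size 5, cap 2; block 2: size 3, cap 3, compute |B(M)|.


A basis picks exactly ci elements from block i.
Number of bases = product of C(|Si|, ci).
= C(5,2) * C(3,3)
= 10 * 1
= 10.

10


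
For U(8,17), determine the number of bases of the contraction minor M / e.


Contracting e from U(8,17) gives U(7,16).
Bases of U(7,16) = (16 choose 7) = 11440.

11440


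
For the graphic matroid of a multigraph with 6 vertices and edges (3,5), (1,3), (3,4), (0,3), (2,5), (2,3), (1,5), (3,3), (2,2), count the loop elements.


In a graphic matroid, a loop is a self-loop edge (u,u) with rank 0.
Examining all 9 edges for self-loops...
Self-loops found: (3,3), (2,2)
Number of loops = 2.

2


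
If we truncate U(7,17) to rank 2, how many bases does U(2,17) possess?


Truncating U(7,17) to rank 2 gives U(2,17).
Bases of U(2,17) are all 2-element subsets of 17 elements.
Number of bases = C(17,2) = 17! / (2! * 15!) = 136.

136


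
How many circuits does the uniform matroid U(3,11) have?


In U(3,11), circuits are the (4)-element subsets.
Any set of 4 elements is dependent, and removing any one element gives
an independent set of size 3, so it is a minimal dependent set.
Number of circuits = C(11,4) = 11! / (4! * 7!) = 330.

330


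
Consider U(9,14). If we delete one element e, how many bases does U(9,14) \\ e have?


Deleting e from U(9,14) gives U(9,13) since n > r.
Bases of U(9,13) = (13 choose 9) = 715.

715


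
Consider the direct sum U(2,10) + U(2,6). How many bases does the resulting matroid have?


Bases of a direct sum M1 + M2: |B| = |B(M1)| * |B(M2)|.
|B(U(2,10))| = C(10,2) = 45.
|B(U(2,6))| = C(6,2) = 15.
Total bases = 45 * 15 = 675.

675


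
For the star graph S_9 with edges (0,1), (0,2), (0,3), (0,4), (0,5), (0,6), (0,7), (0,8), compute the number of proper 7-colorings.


P(tree, k) = k * (k-1)^(8) for any tree on 9 vertices.
P(7) = 7 * 6^8 = 7 * 1679616 = 11757312.

11757312


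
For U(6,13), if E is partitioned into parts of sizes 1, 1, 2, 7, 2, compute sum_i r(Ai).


r(Ai) = min(|Ai|, 6) for each part.
Sum = min(1,6) + min(1,6) + min(2,6) + min(7,6) + min(2,6)
    = 1 + 1 + 2 + 6 + 2
    = 12.

12


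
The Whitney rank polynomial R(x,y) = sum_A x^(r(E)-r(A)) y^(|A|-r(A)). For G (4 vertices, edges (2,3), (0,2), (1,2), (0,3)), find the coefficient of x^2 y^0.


R(x,y) = sum over A in 2^E of x^(r(E)-r(A)) * y^(|A|-r(A)).
G has 4 vertices, 4 edges. r(E) = 3.
Enumerate all 2^4 = 16 subsets.
Count subsets with r(E)-r(A)=2 and |A|-r(A)=0: 4.

4


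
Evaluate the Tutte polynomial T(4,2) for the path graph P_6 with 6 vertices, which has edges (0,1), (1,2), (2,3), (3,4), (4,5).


A path on 6 vertices is a tree with 5 edges.
T(x,y) = x^(5) for any tree.
T(4,2) = 4^5 = 1024.

1024


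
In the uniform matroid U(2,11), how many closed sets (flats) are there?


Flats of U(2,11): every subset of size < 2 is a flat, plus E itself.
Count = C(11,0) + C(11,1) + 1
     = 1 + 11 + 1
     = 13.

13


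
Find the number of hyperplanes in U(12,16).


Hyperplanes of U(12,16) are flats of rank 11.
In a uniform matroid, these are exactly the (11)-element subsets.
Count = C(16,11) = 16! / (11! * 5!) = 4368.

4368


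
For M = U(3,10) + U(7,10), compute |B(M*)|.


(M1+M2)* = M1* + M2*.
M1* = U(7,10), bases: C(10,7) = 120.
M2* = U(3,10), bases: C(10,3) = 120.
|B(M*)| = 120 * 120 = 14400.

14400


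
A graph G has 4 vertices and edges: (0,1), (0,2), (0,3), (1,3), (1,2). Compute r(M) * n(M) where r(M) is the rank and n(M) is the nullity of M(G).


r(M) = |V| - c = 4 - 1 = 3.
nullity = |E| - r(M) = 5 - 3 = 2.
Product = 3 * 2 = 6.

6


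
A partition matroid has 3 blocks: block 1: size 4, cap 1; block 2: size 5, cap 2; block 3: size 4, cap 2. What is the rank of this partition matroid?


Rank of a partition matroid = sum of min(|Si|, ci) for each block.
= min(4,1) + min(5,2) + min(4,2)
= 1 + 2 + 2
= 5.

5


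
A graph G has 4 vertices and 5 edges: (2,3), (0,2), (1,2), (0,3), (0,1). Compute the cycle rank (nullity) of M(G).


Cycle rank (nullity) = |E| - r(M) = |E| - (|V| - c).
|E| = 5, |V| = 4, c = 1.
Nullity = 5 - (4 - 1) = 5 - 3 = 2.

2


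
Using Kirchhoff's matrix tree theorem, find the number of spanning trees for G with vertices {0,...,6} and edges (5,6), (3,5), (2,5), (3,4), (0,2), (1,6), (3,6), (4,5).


By Kirchhoff's matrix tree theorem, the number of spanning trees equals
the determinant of any cofactor of the Laplacian matrix L.
G has 7 vertices and 8 edges.
Computing the (6 x 6) cofactor determinant gives 8.

8


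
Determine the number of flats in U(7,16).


Flats of U(7,16): every subset of size < 7 is a flat, plus E itself.
Count = (16 choose 0) + (16 choose 1) + (16 choose 2) + (16 choose 3) + (16 choose 4) + (16 choose 5) + (16 choose 6) + 1
     = 1 + 16 + 120 + 560 + 1820 + 4368 + 8008 + 1
     = 14894.

14894


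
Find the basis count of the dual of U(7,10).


The dual of U(r,n) is U(n-r, n) = U(3,10).
Bases of U(3,10) are all (3)-element subsets.
|B(M*)| = C(10,3) = (10 * 9 * 8) / (1 * 2 * 3) = 120.

120


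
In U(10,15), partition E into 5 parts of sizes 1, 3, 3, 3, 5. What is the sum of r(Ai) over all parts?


r(Ai) = min(|Ai|, 10) for each part.
Sum = min(1,10) + min(3,10) + min(3,10) + min(3,10) + min(5,10)
    = 1 + 3 + 3 + 3 + 5
    = 15.

15


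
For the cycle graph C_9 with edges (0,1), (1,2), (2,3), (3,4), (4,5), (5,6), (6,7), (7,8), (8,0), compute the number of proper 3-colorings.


P(C_9, k) = (k-1)^9 + (-1)^9*(k-1).
P(3) = (2)^9 - 2
= 512 - 2 = 510.

510


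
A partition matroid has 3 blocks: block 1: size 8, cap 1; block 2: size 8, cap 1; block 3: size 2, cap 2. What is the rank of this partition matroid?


Rank of a partition matroid = sum of min(|Si|, ci) for each block.
= min(8,1) + min(8,1) + min(2,2)
= 1 + 1 + 2
= 4.

4


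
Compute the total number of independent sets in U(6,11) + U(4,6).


For a direct sum, |I(M1+M2)| = |I(M1)| * |I(M2)|.
|I(U(6,11))| = sum C(11,k) for k=0..6 = 1486.
|I(U(4,6))| = sum C(6,k) for k=0..4 = 57.
Total = 1486 * 57 = 84702.

84702


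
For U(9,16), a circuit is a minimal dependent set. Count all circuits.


In U(9,16), circuits are the (10)-element subsets.
Any set of 10 elements is dependent, and removing any one element gives
an independent set of size 9, so it is a minimal dependent set.
Number of circuits = C(16,10) = 16! / (10! * 6!) = 8008.

8008


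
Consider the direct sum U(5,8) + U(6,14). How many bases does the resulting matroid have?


Bases of a direct sum M1 + M2: |B| = |B(M1)| * |B(M2)|.
|B(U(5,8))| = C(8,5) = 56.
|B(U(6,14))| = C(14,6) = 3003.
Total bases = 56 * 3003 = 168168.

168168


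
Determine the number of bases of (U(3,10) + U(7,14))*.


(M1+M2)* = M1* + M2*.
M1* = U(7,10), bases: C(10,7) = 120.
M2* = U(7,14), bases: C(14,7) = 3432.
|B(M*)| = 120 * 3432 = 411840.

411840


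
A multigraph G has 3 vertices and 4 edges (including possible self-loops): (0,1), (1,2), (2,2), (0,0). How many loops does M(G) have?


In a graphic matroid, a loop is a self-loop edge (u,u) with rank 0.
Examining all 4 edges for self-loops...
Self-loops found: (2,2), (0,0)
Number of loops = 2.

2


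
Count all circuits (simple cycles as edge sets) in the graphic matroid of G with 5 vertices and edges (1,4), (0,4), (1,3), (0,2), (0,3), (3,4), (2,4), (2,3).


A circuit in a graphic matroid = edge set of a simple cycle.
G has 5 vertices and 8 edges.
Enumerating all minimal edge subsets forming cycles...
Total circuits found: 12.

12


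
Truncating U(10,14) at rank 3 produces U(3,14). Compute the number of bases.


Truncating U(10,14) to rank 3 gives U(3,14).
Bases of U(3,14) are all 3-element subsets of 14 elements.
Number of bases = (14 choose 3) = 364.

364


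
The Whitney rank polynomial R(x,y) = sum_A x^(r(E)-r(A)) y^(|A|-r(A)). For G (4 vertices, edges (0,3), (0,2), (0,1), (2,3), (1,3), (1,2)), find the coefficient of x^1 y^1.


R(x,y) = sum over A in 2^E of x^(r(E)-r(A)) * y^(|A|-r(A)).
G has 4 vertices, 6 edges. r(E) = 3.
Enumerate all 2^6 = 64 subsets.
Count subsets with r(E)-r(A)=1 and |A|-r(A)=1: 4.

4


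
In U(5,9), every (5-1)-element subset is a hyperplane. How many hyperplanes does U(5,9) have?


Hyperplanes of U(5,9) are flats of rank 4.
In a uniform matroid, these are exactly the (4)-element subsets.
Count = C(9,4) = (9 * 8 * 7 * 6) / (1 * 2 * 3 * 4) = 126.

126


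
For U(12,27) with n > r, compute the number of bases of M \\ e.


Deleting e from U(12,27) gives U(12,26) since n > r.
Bases of U(12,26) = C(26,12) = 9657700.

9657700


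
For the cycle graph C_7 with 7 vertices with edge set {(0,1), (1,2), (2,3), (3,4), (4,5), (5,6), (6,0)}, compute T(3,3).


T(C_7; x,y) = x + x^2 + ... + x^(6) + y.
T(3,3) = 3^1 + 3^2 + 3^3 + 3^4 + 3^5 + 3^6 + 3
= 3 + 9 + 27 + 81 + 243 + 729 + 3
= 1095.

1095


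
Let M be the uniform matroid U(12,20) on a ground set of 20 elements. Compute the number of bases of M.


Bases of U(12,20) are all 12-element subsets of the 20-element ground set.
Number of bases = C(20,12).
(20 choose 12) = 125970.

125970


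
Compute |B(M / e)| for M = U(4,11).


Contracting e from U(4,11) gives U(3,10).
Bases of U(3,10) = (10 choose 3) = 120.

120


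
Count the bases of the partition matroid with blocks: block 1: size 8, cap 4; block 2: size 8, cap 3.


A basis picks exactly ci elements from block i.
Number of bases = product of C(|Si|, ci).
= C(8,4) * C(8,3)
= 70 * 56
= 3920.

3920


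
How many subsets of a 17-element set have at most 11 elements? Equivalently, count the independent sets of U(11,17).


Independent sets of U(11,17) are all subsets of size <= 11.
Count = C(17,0) + C(17,1) + C(17,2) + C(17,3) + C(17,4) + C(17,5) + C(17,6) + C(17,7) + C(17,8) + C(17,9) + C(17,10) + C(17,11)
     = 1 + 17 + 136 + 680 + 2380 + 6188 + 12376 + 19448 + 24310 + 24310 + 19448 + 12376
     = 121670.

121670


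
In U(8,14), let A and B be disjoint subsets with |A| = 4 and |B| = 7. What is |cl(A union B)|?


|A union B| = 4 + 7 = 11 (disjoint).
In U(8,14), cl(S) = S if |S| < 8, else cl(S) = E.
Since 11 >= 8, cl(A union B) = E.
|cl(A union B)| = 14.

14


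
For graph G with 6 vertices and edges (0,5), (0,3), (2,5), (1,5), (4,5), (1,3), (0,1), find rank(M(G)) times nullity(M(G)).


r(M) = |V| - c = 6 - 1 = 5.
nullity = |E| - r(M) = 7 - 5 = 2.
Product = 5 * 2 = 10.

10


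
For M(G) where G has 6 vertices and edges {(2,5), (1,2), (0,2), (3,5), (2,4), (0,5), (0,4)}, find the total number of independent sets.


An independent set in a graphic matroid is an acyclic edge subset.
G has 6 vertices and 7 edges.
Enumerate all 2^7 = 128 subsets, checking for acyclicity.
Total independent sets = 96.

96


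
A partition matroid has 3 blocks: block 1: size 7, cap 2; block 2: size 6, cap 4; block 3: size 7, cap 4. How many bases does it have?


A basis picks exactly ci elements from block i.
Number of bases = product of C(|Si|, ci).
= C(7,2) * C(6,4) * C(7,4)
= 21 * 15 * 35
= 11025.

11025


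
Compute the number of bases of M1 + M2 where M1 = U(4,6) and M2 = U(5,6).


Bases of a direct sum M1 + M2: |B| = |B(M1)| * |B(M2)|.
|B(U(4,6))| = C(6,4) = 15.
|B(U(5,6))| = C(6,5) = 6.
Total bases = 15 * 6 = 90.

90


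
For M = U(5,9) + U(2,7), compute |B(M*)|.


(M1+M2)* = M1* + M2*.
M1* = U(4,9), bases: C(9,4) = 126.
M2* = U(5,7), bases: C(7,5) = 21.
|B(M*)| = 126 * 21 = 2646.

2646


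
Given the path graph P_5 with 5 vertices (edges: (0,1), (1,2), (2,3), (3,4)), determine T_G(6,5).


A path on 5 vertices is a tree with 4 edges.
T(x,y) = x^(4) for any tree.
T(6,5) = 6^4 = 1296.

1296


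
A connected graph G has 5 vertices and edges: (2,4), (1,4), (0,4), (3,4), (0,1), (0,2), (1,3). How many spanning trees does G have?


By Kirchhoff's matrix tree theorem, the number of spanning trees equals
the determinant of any cofactor of the Laplacian matrix L.
G has 5 vertices and 7 edges.
Computing the (4 x 4) cofactor determinant gives 21.

21


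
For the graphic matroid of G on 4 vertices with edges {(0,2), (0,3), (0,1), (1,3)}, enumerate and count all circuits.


A circuit in a graphic matroid = edge set of a simple cycle.
G has 4 vertices and 4 edges.
Enumerating all minimal edge subsets forming cycles...
Total circuits found: 1.

1


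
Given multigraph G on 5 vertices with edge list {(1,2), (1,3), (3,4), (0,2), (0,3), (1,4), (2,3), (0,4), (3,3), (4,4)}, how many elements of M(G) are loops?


In a graphic matroid, a loop is a self-loop edge (u,u) with rank 0.
Examining all 10 edges for self-loops...
Self-loops found: (3,3), (4,4)
Number of loops = 2.

2


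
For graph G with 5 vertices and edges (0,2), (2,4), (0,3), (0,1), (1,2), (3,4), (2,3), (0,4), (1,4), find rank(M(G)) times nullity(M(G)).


r(M) = |V| - c = 5 - 1 = 4.
nullity = |E| - r(M) = 9 - 4 = 5.
Product = 4 * 5 = 20.

20


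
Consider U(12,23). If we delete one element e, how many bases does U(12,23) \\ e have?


Deleting e from U(12,23) gives U(12,22) since n > r.
Bases of U(12,22) = C(22,12) = 646646.

646646


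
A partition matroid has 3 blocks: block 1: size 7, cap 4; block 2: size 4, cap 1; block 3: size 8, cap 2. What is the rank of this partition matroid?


Rank of a partition matroid = sum of min(|Si|, ci) for each block.
= min(7,4) + min(4,1) + min(8,2)
= 4 + 1 + 2
= 7.

7


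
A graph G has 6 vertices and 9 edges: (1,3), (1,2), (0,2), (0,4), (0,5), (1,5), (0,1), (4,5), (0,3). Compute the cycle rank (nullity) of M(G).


Cycle rank (nullity) = |E| - r(M) = |E| - (|V| - c).
|E| = 9, |V| = 6, c = 1.
Nullity = 9 - (6 - 1) = 9 - 5 = 4.

4


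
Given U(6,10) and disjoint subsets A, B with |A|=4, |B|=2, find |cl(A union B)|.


|A union B| = 4 + 2 = 6 (disjoint).
In U(6,10), cl(S) = S if |S| < 6, else cl(S) = E.
Since 6 >= 6, cl(A union B) = E.
|cl(A union B)| = 10.

10


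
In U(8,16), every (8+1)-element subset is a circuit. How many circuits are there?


In U(8,16), circuits are the (9)-element subsets.
Any set of 9 elements is dependent, and removing any one element gives
an independent set of size 8, so it is a minimal dependent set.
Number of circuits = (16 choose 9) = 11440.

11440


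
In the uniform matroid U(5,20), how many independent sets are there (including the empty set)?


Independent sets of U(5,20) are all subsets of size <= 5.
Count = (20 choose 0) + (20 choose 1) + (20 choose 2) + (20 choose 3) + (20 choose 4) + (20 choose 5)
     = 1 + 20 + 190 + 1140 + 4845 + 15504
     = 21700.

21700


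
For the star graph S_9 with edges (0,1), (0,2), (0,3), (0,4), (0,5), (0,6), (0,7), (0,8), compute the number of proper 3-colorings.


P(tree, k) = k * (k-1)^(8) for any tree on 9 vertices.
P(3) = 3 * 2^8 = 3 * 256 = 768.

768


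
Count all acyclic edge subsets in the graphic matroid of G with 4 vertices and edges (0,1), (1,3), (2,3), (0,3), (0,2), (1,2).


An independent set in a graphic matroid is an acyclic edge subset.
G has 4 vertices and 6 edges.
Enumerate all 2^6 = 64 subsets, checking for acyclicity.
Total independent sets = 38.

38


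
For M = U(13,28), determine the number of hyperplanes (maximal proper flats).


Hyperplanes of U(13,28) are flats of rank 12.
In a uniform matroid, these are exactly the (12)-element subsets.
Count = (28 choose 12) = 30421755.

30421755


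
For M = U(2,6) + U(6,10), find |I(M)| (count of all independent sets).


For a direct sum, |I(M1+M2)| = |I(M1)| * |I(M2)|.
|I(U(2,6))| = sum C(6,k) for k=0..2 = 22.
|I(U(6,10))| = sum C(10,k) for k=0..6 = 848.
Total = 22 * 848 = 18656.

18656


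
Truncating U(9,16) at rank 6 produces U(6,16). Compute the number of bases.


Truncating U(9,16) to rank 6 gives U(6,16).
Bases of U(6,16) are all 6-element subsets of 16 elements.
Number of bases = (16 choose 6) = 8008.

8008


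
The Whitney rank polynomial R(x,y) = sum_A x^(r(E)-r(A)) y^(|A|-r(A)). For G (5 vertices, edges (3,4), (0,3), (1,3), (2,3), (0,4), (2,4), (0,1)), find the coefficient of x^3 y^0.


R(x,y) = sum over A in 2^E of x^(r(E)-r(A)) * y^(|A|-r(A)).
G has 5 vertices, 7 edges. r(E) = 4.
Enumerate all 2^7 = 128 subsets.
Count subsets with r(E)-r(A)=3 and |A|-r(A)=0: 7.

7


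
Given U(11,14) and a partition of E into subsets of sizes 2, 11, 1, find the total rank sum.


r(Ai) = min(|Ai|, 11) for each part.
Sum = min(2,11) + min(11,11) + min(1,11)
    = 2 + 11 + 1
    = 14.

14


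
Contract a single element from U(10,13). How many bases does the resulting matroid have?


Contracting e from U(10,13) gives U(9,12).
Bases of U(9,12) = C(12,9) = 220.

220


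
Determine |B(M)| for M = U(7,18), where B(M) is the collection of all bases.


Bases of U(7,18) are all 7-element subsets of the 18-element ground set.
Number of bases = C(18,7).
C(18,7) = 31824.

31824


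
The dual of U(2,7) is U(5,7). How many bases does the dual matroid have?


The dual of U(r,n) is U(n-r, n) = U(5,7).
Bases of U(5,7) are all (5)-element subsets.
|B(M*)| = C(7,5) = 21.

21


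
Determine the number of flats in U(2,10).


Flats of U(2,10): every subset of size < 2 is a flat, plus E itself.
Count = (10 choose 0) + (10 choose 1) + 1
     = 1 + 10 + 1
     = 12.

12


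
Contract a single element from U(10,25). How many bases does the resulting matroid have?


Contracting e from U(10,25) gives U(9,24).
Bases of U(9,24) = (24 choose 9) = 1307504.

1307504


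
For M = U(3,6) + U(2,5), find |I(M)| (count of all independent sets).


For a direct sum, |I(M1+M2)| = |I(M1)| * |I(M2)|.
|I(U(3,6))| = sum C(6,k) for k=0..3 = 42.
|I(U(2,5))| = sum C(5,k) for k=0..2 = 16.
Total = 42 * 16 = 672.

672


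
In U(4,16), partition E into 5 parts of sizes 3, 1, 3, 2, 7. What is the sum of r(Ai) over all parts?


r(Ai) = min(|Ai|, 4) for each part.
Sum = min(3,4) + min(1,4) + min(3,4) + min(2,4) + min(7,4)
    = 3 + 1 + 3 + 2 + 4
    = 13.

13


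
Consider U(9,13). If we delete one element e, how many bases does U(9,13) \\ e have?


Deleting e from U(9,13) gives U(9,12) since n > r.
Bases of U(9,12) = C(12,9) = 220.

220


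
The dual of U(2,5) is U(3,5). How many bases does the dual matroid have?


The dual of U(r,n) is U(n-r, n) = U(3,5).
Bases of U(3,5) are all (3)-element subsets.
|B(M*)| = C(5,3) = 5! / (3! * 2!) = 10.

10


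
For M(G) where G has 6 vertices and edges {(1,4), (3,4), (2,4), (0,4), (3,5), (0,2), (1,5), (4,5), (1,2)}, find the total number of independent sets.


An independent set in a graphic matroid is an acyclic edge subset.
G has 6 vertices and 9 edges.
Enumerate all 2^9 = 512 subsets, checking for acyclicity.
Total independent sets = 280.

280


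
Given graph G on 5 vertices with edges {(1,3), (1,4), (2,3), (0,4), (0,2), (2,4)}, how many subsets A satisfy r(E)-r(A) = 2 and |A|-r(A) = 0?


R(x,y) = sum over A in 2^E of x^(r(E)-r(A)) * y^(|A|-r(A)).
G has 5 vertices, 6 edges. r(E) = 4.
Enumerate all 2^6 = 64 subsets.
Count subsets with r(E)-r(A)=2 and |A|-r(A)=0: 15.

15


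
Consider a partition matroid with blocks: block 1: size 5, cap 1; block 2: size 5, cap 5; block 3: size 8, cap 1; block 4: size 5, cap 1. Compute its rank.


Rank of a partition matroid = sum of min(|Si|, ci) for each block.
= min(5,1) + min(5,5) + min(8,1) + min(5,1)
= 1 + 5 + 1 + 1
= 8.

8


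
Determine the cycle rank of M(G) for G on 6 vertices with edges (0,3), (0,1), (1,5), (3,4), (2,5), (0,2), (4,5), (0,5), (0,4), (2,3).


Cycle rank (nullity) = |E| - r(M) = |E| - (|V| - c).
|E| = 10, |V| = 6, c = 1.
Nullity = 10 - (6 - 1) = 10 - 5 = 5.

5


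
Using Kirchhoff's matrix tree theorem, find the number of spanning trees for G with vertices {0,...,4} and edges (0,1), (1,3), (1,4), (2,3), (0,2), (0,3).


By Kirchhoff's matrix tree theorem, the number of spanning trees equals
the determinant of any cofactor of the Laplacian matrix L.
G has 5 vertices and 6 edges.
Computing the (4 x 4) cofactor determinant gives 8.

8


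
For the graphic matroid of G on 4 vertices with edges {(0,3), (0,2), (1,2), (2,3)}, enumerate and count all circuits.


A circuit in a graphic matroid = edge set of a simple cycle.
G has 4 vertices and 4 edges.
Enumerating all minimal edge subsets forming cycles...
Total circuits found: 1.

1


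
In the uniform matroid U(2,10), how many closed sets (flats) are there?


Flats of U(2,10): every subset of size < 2 is a flat, plus E itself.
Count = (10 choose 0) + (10 choose 1) + 1
     = 1 + 10 + 1
     = 12.

12


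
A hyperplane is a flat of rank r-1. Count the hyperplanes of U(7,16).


Hyperplanes of U(7,16) are flats of rank 6.
In a uniform matroid, these are exactly the (6)-element subsets.
Count = (16 choose 6) = 8008.

8008


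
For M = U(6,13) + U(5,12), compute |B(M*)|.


(M1+M2)* = M1* + M2*.
M1* = U(7,13), bases: C(13,7) = 1716.
M2* = U(7,12), bases: C(12,7) = 792.
|B(M*)| = 1716 * 792 = 1359072.

1359072


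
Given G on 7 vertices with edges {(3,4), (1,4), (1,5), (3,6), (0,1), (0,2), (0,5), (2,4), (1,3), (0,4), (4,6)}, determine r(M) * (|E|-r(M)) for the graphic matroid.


r(M) = |V| - c = 7 - 1 = 6.
nullity = |E| - r(M) = 11 - 6 = 5.
Product = 6 * 5 = 30.

30


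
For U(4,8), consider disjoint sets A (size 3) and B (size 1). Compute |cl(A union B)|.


|A union B| = 3 + 1 = 4 (disjoint).
In U(4,8), cl(S) = S if |S| < 4, else cl(S) = E.
Since 4 >= 4, cl(A union B) = E.
|cl(A union B)| = 8.

8


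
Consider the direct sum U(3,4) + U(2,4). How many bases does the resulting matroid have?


Bases of a direct sum M1 + M2: |B| = |B(M1)| * |B(M2)|.
|B(U(3,4))| = C(4,3) = 4.
|B(U(2,4))| = C(4,2) = 6.
Total bases = 4 * 6 = 24.

24


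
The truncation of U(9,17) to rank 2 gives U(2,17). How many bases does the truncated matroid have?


Truncating U(9,17) to rank 2 gives U(2,17).
Bases of U(2,17) are all 2-element subsets of 17 elements.
Number of bases = C(17,2) = 17! / (2! * 15!) = 136.

136


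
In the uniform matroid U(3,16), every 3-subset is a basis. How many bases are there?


Bases of U(3,16) are all 3-element subsets of the 16-element ground set.
Number of bases = C(16,3).
(16 choose 3) = 560.

560


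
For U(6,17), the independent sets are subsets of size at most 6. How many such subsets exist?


Independent sets of U(6,17) are all subsets of size <= 6.
Count = C(17,0) + C(17,1) + C(17,2) + C(17,3) + C(17,4) + C(17,5) + C(17,6)
     = 1 + 17 + 136 + 680 + 2380 + 6188 + 12376
     = 21778.

21778


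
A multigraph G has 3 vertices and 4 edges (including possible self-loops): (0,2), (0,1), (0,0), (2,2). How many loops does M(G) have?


In a graphic matroid, a loop is a self-loop edge (u,u) with rank 0.
Examining all 4 edges for self-loops...
Self-loops found: (0,0), (2,2)
Number of loops = 2.

2


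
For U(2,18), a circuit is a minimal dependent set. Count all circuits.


In U(2,18), circuits are the (3)-element subsets.
Any set of 3 elements is dependent, and removing any one element gives
an independent set of size 2, so it is a minimal dependent set.
Number of circuits = C(18,3) = 18! / (3! * 15!) = 816.

816


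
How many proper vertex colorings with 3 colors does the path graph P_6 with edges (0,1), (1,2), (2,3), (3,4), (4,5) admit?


P(P_6, k) = k * (k-1)^(5).
P(3) = 3 * 2^5 = 3 * 32 = 96.

96


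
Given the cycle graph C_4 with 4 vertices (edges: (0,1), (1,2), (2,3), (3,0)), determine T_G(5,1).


T(C_4; x,y) = x + x^2 + ... + x^(3) + y.
T(5,1) = 5^1 + 5^2 + 5^3 + 1
= 5 + 25 + 125 + 1
= 156.

156


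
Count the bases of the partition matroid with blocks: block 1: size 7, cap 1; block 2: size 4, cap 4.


A basis picks exactly ci elements from block i.
Number of bases = product of C(|Si|, ci).
= C(7,1) * C(4,4)
= 7 * 1
= 7.

7


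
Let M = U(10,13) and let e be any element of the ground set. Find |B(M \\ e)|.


Deleting e from U(10,13) gives U(10,12) since n > r.
Bases of U(10,12) = C(12,10) = 66.

66


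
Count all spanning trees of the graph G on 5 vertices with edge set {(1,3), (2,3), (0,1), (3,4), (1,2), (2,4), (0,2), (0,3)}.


By Kirchhoff's matrix tree theorem, the number of spanning trees equals
the determinant of any cofactor of the Laplacian matrix L.
G has 5 vertices and 8 edges.
Computing the (4 x 4) cofactor determinant gives 40.

40


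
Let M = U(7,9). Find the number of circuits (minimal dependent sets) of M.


In U(7,9), circuits are the (8)-element subsets.
Any set of 8 elements is dependent, and removing any one element gives
an independent set of size 7, so it is a minimal dependent set.
Number of circuits = C(9,8) = 9.

9


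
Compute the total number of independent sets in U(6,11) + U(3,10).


For a direct sum, |I(M1+M2)| = |I(M1)| * |I(M2)|.
|I(U(6,11))| = sum C(11,k) for k=0..6 = 1486.
|I(U(3,10))| = sum C(10,k) for k=0..3 = 176.
Total = 1486 * 176 = 261536.

261536


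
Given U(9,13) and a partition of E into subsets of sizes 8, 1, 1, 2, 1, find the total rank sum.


r(Ai) = min(|Ai|, 9) for each part.
Sum = min(8,9) + min(1,9) + min(1,9) + min(2,9) + min(1,9)
    = 8 + 1 + 1 + 2 + 1
    = 13.

13


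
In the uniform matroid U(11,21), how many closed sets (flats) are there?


Flats of U(11,21): every subset of size < 11 is a flat, plus E itself.
Count = C(21,0) + C(21,1) + C(21,2) + C(21,3) + C(21,4) + C(21,5) + C(21,6) + C(21,7) + C(21,8) + C(21,9) + C(21,10) + 1
     = 1 + 21 + 210 + 1330 + 5985 + 20349 + 54264 + 116280 + 203490 + 293930 + 352716 + 1
     = 1048577.

1048577


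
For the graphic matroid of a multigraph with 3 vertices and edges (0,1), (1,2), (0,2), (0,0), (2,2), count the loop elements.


In a graphic matroid, a loop is a self-loop edge (u,u) with rank 0.
Examining all 5 edges for self-loops...
Self-loops found: (0,0), (2,2)
Number of loops = 2.

2


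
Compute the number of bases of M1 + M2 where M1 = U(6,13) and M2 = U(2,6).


Bases of a direct sum M1 + M2: |B| = |B(M1)| * |B(M2)|.
|B(U(6,13))| = C(13,6) = 1716.
|B(U(2,6))| = C(6,2) = 15.
Total bases = 1716 * 15 = 25740.

25740


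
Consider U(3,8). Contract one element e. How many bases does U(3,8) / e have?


Contracting e from U(3,8) gives U(2,7).
Bases of U(2,7) = C(7,2) = (7 * 6) / (1 * 2) = 21.

21


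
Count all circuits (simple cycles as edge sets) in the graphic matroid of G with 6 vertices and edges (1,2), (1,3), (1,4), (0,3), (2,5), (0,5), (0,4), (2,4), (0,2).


A circuit in a graphic matroid = edge set of a simple cycle.
G has 6 vertices and 9 edges.
Enumerating all minimal edge subsets forming cycles...
Total circuits found: 12.

12


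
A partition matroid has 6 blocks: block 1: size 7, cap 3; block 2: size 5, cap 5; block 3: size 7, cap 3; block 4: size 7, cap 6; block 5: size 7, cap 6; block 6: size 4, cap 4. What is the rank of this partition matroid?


Rank of a partition matroid = sum of min(|Si|, ci) for each block.
= min(7,3) + min(5,5) + min(7,3) + min(7,6) + min(7,6) + min(4,4)
= 3 + 5 + 3 + 6 + 6 + 4
= 27.

27


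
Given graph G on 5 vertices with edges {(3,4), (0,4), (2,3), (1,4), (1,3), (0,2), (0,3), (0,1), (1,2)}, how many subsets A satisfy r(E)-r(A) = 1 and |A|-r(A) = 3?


R(x,y) = sum over A in 2^E of x^(r(E)-r(A)) * y^(|A|-r(A)).
G has 5 vertices, 9 edges. r(E) = 4.
Enumerate all 2^9 = 512 subsets.
Count subsets with r(E)-r(A)=1 and |A|-r(A)=3: 2.

2


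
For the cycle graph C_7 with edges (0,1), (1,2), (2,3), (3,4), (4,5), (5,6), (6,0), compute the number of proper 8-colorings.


P(C_7, k) = (k-1)^7 + (-1)^7*(k-1).
P(8) = (7)^7 - 7
= 823543 - 7 = 823536.

823536


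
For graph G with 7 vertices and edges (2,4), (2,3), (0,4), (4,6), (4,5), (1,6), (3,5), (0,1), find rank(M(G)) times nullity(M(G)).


r(M) = |V| - c = 7 - 1 = 6.
nullity = |E| - r(M) = 8 - 6 = 2.
Product = 6 * 2 = 12.

12


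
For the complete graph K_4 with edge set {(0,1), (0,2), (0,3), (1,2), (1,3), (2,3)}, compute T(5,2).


T(K_4; x,y) = x^3 + 3x^2 + 4xy + 2x + y^3 + 3y^2 + 2y.
Substituting x=5, y=2:
= 125 + 75 + 40 + 10 + 8 + 12 + 4
= 274.

274


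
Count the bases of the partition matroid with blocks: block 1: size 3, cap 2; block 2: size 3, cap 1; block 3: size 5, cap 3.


A basis picks exactly ci elements from block i.
Number of bases = product of C(|Si|, ci).
= C(3,2) * C(3,1) * C(5,3)
= 3 * 3 * 10
= 90.

90


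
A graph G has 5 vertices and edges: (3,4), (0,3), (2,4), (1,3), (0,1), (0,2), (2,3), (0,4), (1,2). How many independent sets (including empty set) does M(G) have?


An independent set in a graphic matroid is an acyclic edge subset.
G has 5 vertices and 9 edges.
Enumerate all 2^9 = 512 subsets, checking for acyclicity.
Total independent sets = 198.

198


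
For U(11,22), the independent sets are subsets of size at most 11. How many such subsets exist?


Independent sets of U(11,22) are all subsets of size <= 11.
Count = (22 choose 0) + (22 choose 1) + (22 choose 2) + (22 choose 3) + (22 choose 4) + (22 choose 5) + (22 choose 6) + (22 choose 7) + (22 choose 8) + (22 choose 9) + (22 choose 10) + (22 choose 11)
     = 1 + 22 + 231 + 1540 + 7315 + 26334 + 74613 + 170544 + 319770 + 497420 + 646646 + 705432
     = 2449868.

2449868


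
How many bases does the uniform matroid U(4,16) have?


Bases of U(4,16) are all 4-element subsets of the 16-element ground set.
Number of bases = C(16,4).
(16 choose 4) = 1820.

1820


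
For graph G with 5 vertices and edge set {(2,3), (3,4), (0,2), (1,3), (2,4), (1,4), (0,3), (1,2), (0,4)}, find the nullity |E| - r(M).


Cycle rank (nullity) = |E| - r(M) = |E| - (|V| - c).
|E| = 9, |V| = 5, c = 1.
Nullity = 9 - (5 - 1) = 9 - 4 = 5.

5


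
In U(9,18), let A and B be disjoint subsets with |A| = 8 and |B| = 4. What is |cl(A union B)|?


|A union B| = 8 + 4 = 12 (disjoint).
In U(9,18), cl(S) = S if |S| < 9, else cl(S) = E.
Since 12 >= 9, cl(A union B) = E.
|cl(A union B)| = 18.

18


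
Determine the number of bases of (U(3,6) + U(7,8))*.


(M1+M2)* = M1* + M2*.
M1* = U(3,6), bases: C(6,3) = 20.
M2* = U(1,8), bases: C(8,1) = 8.
|B(M*)| = 20 * 8 = 160.

160


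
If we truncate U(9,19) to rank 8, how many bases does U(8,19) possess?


Truncating U(9,19) to rank 8 gives U(8,19).
Bases of U(8,19) are all 8-element subsets of 19 elements.
Number of bases = (19 choose 8) = 75582.

75582


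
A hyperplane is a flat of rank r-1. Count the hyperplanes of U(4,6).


Hyperplanes of U(4,6) are flats of rank 3.
In a uniform matroid, these are exactly the (3)-element subsets.
Count = C(6,3) = 6! / (3! * 3!) = 20.

20


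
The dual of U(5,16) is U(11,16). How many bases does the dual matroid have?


The dual of U(r,n) is U(n-r, n) = U(11,16).
Bases of U(11,16) are all (11)-element subsets.
|B(M*)| = C(16,11) = 4368.

4368


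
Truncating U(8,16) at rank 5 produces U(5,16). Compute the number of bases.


Truncating U(8,16) to rank 5 gives U(5,16).
Bases of U(5,16) are all 5-element subsets of 16 elements.
Number of bases = (16 choose 5) = 4368.

4368


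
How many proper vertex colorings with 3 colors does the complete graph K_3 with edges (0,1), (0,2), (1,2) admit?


P(K_3, k) = k(k-1)(k-2)...(k-2).
P(3) = (3) * (2) * (1) = 6.

6


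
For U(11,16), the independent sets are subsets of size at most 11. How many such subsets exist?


Independent sets of U(11,16) are all subsets of size <= 11.
Count = C(16,0) + C(16,1) + C(16,2) + C(16,3) + C(16,4) + C(16,5) + C(16,6) + C(16,7) + C(16,8) + C(16,9) + C(16,10) + C(16,11)
     = 1 + 16 + 120 + 560 + 1820 + 4368 + 8008 + 11440 + 12870 + 11440 + 8008 + 4368
     = 63019.

63019


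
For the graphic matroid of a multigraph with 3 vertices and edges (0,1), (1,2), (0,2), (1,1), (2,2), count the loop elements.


In a graphic matroid, a loop is a self-loop edge (u,u) with rank 0.
Examining all 5 edges for self-loops...
Self-loops found: (1,1), (2,2)
Number of loops = 2.

2


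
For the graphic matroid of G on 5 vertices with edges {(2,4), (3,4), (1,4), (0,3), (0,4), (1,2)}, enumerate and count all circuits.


A circuit in a graphic matroid = edge set of a simple cycle.
G has 5 vertices and 6 edges.
Enumerating all minimal edge subsets forming cycles...
Total circuits found: 2.

2


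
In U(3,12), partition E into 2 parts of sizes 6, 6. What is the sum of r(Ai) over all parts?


r(Ai) = min(|Ai|, 3) for each part.
Sum = min(6,3) + min(6,3)
    = 3 + 3
    = 6.

6


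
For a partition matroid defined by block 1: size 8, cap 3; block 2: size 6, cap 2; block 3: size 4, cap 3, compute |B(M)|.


A basis picks exactly ci elements from block i.
Number of bases = product of C(|Si|, ci).
= C(8,3) * C(6,2) * C(4,3)
= 56 * 15 * 4
= 3360.

3360


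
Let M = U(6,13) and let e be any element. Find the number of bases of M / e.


Contracting e from U(6,13) gives U(5,12).
Bases of U(5,12) = C(12,5) = 12! / (5! * 7!) = 792.

792


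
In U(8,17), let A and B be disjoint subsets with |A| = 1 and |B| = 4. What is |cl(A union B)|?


|A union B| = 1 + 4 = 5 (disjoint).
In U(8,17), cl(S) = S if |S| < 8, else cl(S) = E.
Since 5 < 8, cl(A union B) = A union B.
|cl(A union B)| = 5.

5


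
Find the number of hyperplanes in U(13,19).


Hyperplanes of U(13,19) are flats of rank 12.
In a uniform matroid, these are exactly the (12)-element subsets.
Count = (19 choose 12) = 50388.

50388


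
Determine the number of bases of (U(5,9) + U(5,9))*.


(M1+M2)* = M1* + M2*.
M1* = U(4,9), bases: C(9,4) = 126.
M2* = U(4,9), bases: C(9,4) = 126.
|B(M*)| = 126 * 126 = 15876.

15876


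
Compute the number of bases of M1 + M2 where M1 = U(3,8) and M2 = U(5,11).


Bases of a direct sum M1 + M2: |B| = |B(M1)| * |B(M2)|.
|B(U(3,8))| = C(8,3) = 56.
|B(U(5,11))| = C(11,5) = 462.
Total bases = 56 * 462 = 25872.

25872


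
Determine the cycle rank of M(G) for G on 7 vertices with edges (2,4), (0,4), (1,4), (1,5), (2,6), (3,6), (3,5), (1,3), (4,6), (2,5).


Cycle rank (nullity) = |E| - r(M) = |E| - (|V| - c).
|E| = 10, |V| = 7, c = 1.
Nullity = 10 - (7 - 1) = 10 - 6 = 4.

4


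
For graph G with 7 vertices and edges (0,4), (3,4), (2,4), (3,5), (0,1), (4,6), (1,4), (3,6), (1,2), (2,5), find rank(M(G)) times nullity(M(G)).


r(M) = |V| - c = 7 - 1 = 6.
nullity = |E| - r(M) = 10 - 6 = 4.
Product = 6 * 4 = 24.

24


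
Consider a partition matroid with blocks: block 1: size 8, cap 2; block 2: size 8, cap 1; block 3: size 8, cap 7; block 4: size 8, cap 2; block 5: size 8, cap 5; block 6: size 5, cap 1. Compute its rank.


Rank of a partition matroid = sum of min(|Si|, ci) for each block.
= min(8,2) + min(8,1) + min(8,7) + min(8,2) + min(8,5) + min(5,1)
= 2 + 1 + 7 + 2 + 5 + 1
= 18.

18


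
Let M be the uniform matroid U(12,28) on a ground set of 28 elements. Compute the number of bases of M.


Bases of U(12,28) are all 12-element subsets of the 28-element ground set.
Number of bases = C(28,12).
C(28,12) = 30421755.

30421755


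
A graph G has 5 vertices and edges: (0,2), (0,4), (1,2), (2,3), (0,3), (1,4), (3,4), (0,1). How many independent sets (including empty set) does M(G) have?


An independent set in a graphic matroid is an acyclic edge subset.
G has 5 vertices and 8 edges.
Enumerate all 2^8 = 256 subsets, checking for acyclicity.
Total independent sets = 134.

134


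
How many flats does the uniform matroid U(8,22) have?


Flats of U(8,22): every subset of size < 8 is a flat, plus E itself.
Count = (22 choose 0) + (22 choose 1) + (22 choose 2) + (22 choose 3) + (22 choose 4) + (22 choose 5) + (22 choose 6) + (22 choose 7) + 1
     = 1 + 22 + 231 + 1540 + 7315 + 26334 + 74613 + 170544 + 1
     = 280601.

280601


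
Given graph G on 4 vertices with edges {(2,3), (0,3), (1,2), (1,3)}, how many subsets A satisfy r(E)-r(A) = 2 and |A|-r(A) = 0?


R(x,y) = sum over A in 2^E of x^(r(E)-r(A)) * y^(|A|-r(A)).
G has 4 vertices, 4 edges. r(E) = 3.
Enumerate all 2^4 = 16 subsets.
Count subsets with r(E)-r(A)=2 and |A|-r(A)=0: 4.

4


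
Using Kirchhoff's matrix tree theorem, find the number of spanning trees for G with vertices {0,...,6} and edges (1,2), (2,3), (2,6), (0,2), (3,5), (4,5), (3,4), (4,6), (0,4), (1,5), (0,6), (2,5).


By Kirchhoff's matrix tree theorem, the number of spanning trees equals
the determinant of any cofactor of the Laplacian matrix L.
G has 7 vertices and 12 edges.
Computing the (6 x 6) cofactor determinant gives 320.

320


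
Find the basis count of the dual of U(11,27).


The dual of U(r,n) is U(n-r, n) = U(16,27).
Bases of U(16,27) are all (16)-element subsets.
|B(M*)| = (27 choose 16) = 13037895.

13037895


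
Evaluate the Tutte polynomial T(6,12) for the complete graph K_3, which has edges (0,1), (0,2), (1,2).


T(K_3; x,y) = x^2 + x + y.
T(6,12) = 36 + 6 + 12 = 54.

54
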